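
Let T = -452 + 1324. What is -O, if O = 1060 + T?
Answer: -1932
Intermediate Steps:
T = 872
O = 1932 (O = 1060 + 872 = 1932)
-O = -1*1932 = -1932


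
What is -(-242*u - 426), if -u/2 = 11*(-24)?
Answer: 128202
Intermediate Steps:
u = 528 (u = -22*(-24) = -2*(-264) = 528)
-(-242*u - 426) = -(-242*528 - 426) = -(-127776 - 426) = -1*(-128202) = 128202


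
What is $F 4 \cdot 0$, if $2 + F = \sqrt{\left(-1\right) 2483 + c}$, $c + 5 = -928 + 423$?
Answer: $0$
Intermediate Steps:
$c = -510$ ($c = -5 + \left(-928 + 423\right) = -5 - 505 = -510$)
$F = -2 + i \sqrt{2993}$ ($F = -2 + \sqrt{\left(-1\right) 2483 - 510} = -2 + \sqrt{-2483 - 510} = -2 + \sqrt{-2993} = -2 + i \sqrt{2993} \approx -2.0 + 54.708 i$)
$F 4 \cdot 0 = \left(-2 + i \sqrt{2993}\right) 4 \cdot 0 = \left(-2 + i \sqrt{2993}\right) 0 = 0$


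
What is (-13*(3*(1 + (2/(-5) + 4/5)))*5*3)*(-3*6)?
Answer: 14742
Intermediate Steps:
(-13*(3*(1 + (2/(-5) + 4/5)))*5*3)*(-3*6) = -13*(3*(1 + (2*(-⅕) + 4*(⅕))))*5*3*(-18) = -13*(3*(1 + (-⅖ + ⅘)))*5*3*(-18) = -13*(3*(1 + ⅖))*5*3*(-18) = -13*(3*(7/5))*5*3*(-18) = -13*(21/5)*5*3*(-18) = -273*3*(-18) = -13*63*(-18) = -819*(-18) = 14742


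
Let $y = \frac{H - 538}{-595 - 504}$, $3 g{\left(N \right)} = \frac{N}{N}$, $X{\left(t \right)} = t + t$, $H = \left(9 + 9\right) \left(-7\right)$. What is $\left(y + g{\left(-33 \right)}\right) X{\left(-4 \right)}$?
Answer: $- \frac{24728}{3297} \approx -7.5002$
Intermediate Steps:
$H = -126$ ($H = 18 \left(-7\right) = -126$)
$X{\left(t \right)} = 2 t$
$g{\left(N \right)} = \frac{1}{3}$ ($g{\left(N \right)} = \frac{N \frac{1}{N}}{3} = \frac{1}{3} \cdot 1 = \frac{1}{3}$)
$y = \frac{664}{1099}$ ($y = \frac{-126 - 538}{-595 - 504} = - \frac{664}{-595 - 504} = - \frac{664}{-1099} = \left(-664\right) \left(- \frac{1}{1099}\right) = \frac{664}{1099} \approx 0.60419$)
$\left(y + g{\left(-33 \right)}\right) X{\left(-4 \right)} = \left(\frac{664}{1099} + \frac{1}{3}\right) 2 \left(-4\right) = \frac{3091}{3297} \left(-8\right) = - \frac{24728}{3297}$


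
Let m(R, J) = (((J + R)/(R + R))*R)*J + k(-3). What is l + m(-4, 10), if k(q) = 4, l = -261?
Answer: -227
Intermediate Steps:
m(R, J) = 4 + J*(J/2 + R/2) (m(R, J) = (((J + R)/(R + R))*R)*J + 4 = (((J + R)/((2*R)))*R)*J + 4 = (((J + R)*(1/(2*R)))*R)*J + 4 = (((J + R)/(2*R))*R)*J + 4 = (J/2 + R/2)*J + 4 = J*(J/2 + R/2) + 4 = 4 + J*(J/2 + R/2))
l + m(-4, 10) = -261 + (4 + (½)*10² + (½)*10*(-4)) = -261 + (4 + (½)*100 - 20) = -261 + (4 + 50 - 20) = -261 + 34 = -227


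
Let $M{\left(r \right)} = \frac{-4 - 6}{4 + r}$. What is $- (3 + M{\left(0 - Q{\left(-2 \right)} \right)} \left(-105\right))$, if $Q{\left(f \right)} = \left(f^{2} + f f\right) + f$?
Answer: $522$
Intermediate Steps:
$Q{\left(f \right)} = f + 2 f^{2}$ ($Q{\left(f \right)} = \left(f^{2} + f^{2}\right) + f = 2 f^{2} + f = f + 2 f^{2}$)
$M{\left(r \right)} = - \frac{10}{4 + r}$
$- (3 + M{\left(0 - Q{\left(-2 \right)} \right)} \left(-105\right)) = - (3 + - \frac{10}{4 + \left(0 - - 2 \left(1 + 2 \left(-2\right)\right)\right)} \left(-105\right)) = - (3 + - \frac{10}{4 + \left(0 - - 2 \left(1 - 4\right)\right)} \left(-105\right)) = - (3 + - \frac{10}{4 + \left(0 - \left(-2\right) \left(-3\right)\right)} \left(-105\right)) = - (3 + - \frac{10}{4 + \left(0 - 6\right)} \left(-105\right)) = - (3 + - \frac{10}{4 - 6} \left(-105\right)) = - (3 + - \frac{10}{-2} \left(-105\right)) = - (3 + \left(-10\right) \left(- \frac{1}{2}\right) \left(-105\right)) = - (3 + 5 \left(-105\right)) = - (3 - 525) = \left(-1\right) \left(-522\right) = 522$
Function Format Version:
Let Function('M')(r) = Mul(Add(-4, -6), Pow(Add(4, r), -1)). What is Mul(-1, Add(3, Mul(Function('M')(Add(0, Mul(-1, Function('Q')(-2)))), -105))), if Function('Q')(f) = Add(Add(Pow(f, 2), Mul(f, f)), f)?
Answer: 522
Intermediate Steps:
Function('Q')(f) = Add(f, Mul(2, Pow(f, 2))) (Function('Q')(f) = Add(Add(Pow(f, 2), Pow(f, 2)), f) = Add(Mul(2, Pow(f, 2)), f) = Add(f, Mul(2, Pow(f, 2))))
Function('M')(r) = Mul(-10, Pow(Add(4, r), -1))
Mul(-1, Add(3, Mul(Function('M')(Add(0, Mul(-1, Function('Q')(-2)))), -105))) = Mul(-1, Add(3, Mul(Mul(-10, Pow(Add(4, Add(0, Mul(-1, Mul(-2, Add(1, Mul(2, -2)))))), -1)), -105))) = Mul(-1, Add(3, Mul(Mul(-10, Pow(Add(4, Add(0, Mul(-1, Mul(-2, Add(1, -4))))), -1)), -105))) = Mul(-1, Add(3, Mul(Mul(-10, Pow(Add(4, Add(0, Mul(-1, Mul(-2, -3)))), -1)), -105))) = Mul(-1, Add(3, Mul(Mul(-10, Pow(Add(4, Add(0, Mul(-1, 6))), -1)), -105))) = Mul(-1, Add(3, Mul(Mul(-10, Pow(Add(4, Add(0, -6)), -1)), -105))) = Mul(-1, Add(3, Mul(Mul(-10, Pow(Add(4, -6), -1)), -105))) = Mul(-1, Add(3, Mul(Mul(-10, Pow(-2, -1)), -105))) = Mul(-1, Add(3, Mul(Mul(-10, Rational(-1, 2)), -105))) = Mul(-1, Add(3, Mul(5, -105))) = Mul(-1, Add(3, -525)) = Mul(-1, -522) = 522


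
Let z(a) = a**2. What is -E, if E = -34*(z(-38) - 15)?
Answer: 48586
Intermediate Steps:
E = -48586 (E = -34*((-38)**2 - 15) = -34*(1444 - 15) = -34*1429 = -48586)
-E = -1*(-48586) = 48586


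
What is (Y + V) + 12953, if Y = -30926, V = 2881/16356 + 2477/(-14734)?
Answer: -2165649412975/120494652 ≈ -17973.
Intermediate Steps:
V = 967421/120494652 (V = 2881*(1/16356) + 2477*(-1/14734) = 2881/16356 - 2477/14734 = 967421/120494652 ≈ 0.0080287)
(Y + V) + 12953 = (-30926 + 967421/120494652) + 12953 = -3726416640331/120494652 + 12953 = -2165649412975/120494652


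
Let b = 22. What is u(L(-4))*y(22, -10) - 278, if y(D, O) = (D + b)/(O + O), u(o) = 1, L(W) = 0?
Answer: -1401/5 ≈ -280.20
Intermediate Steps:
y(D, O) = (22 + D)/(2*O) (y(D, O) = (D + 22)/(O + O) = (22 + D)/((2*O)) = (22 + D)*(1/(2*O)) = (22 + D)/(2*O))
u(L(-4))*y(22, -10) - 278 = 1*((1/2)*(22 + 22)/(-10)) - 278 = 1*((1/2)*(-1/10)*44) - 278 = 1*(-11/5) - 278 = -11/5 - 278 = -1401/5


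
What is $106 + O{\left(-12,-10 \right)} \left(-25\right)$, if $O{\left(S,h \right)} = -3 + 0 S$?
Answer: $181$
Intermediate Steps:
$O{\left(S,h \right)} = -3$ ($O{\left(S,h \right)} = -3 + 0 = -3$)
$106 + O{\left(-12,-10 \right)} \left(-25\right) = 106 - -75 = 106 + 75 = 181$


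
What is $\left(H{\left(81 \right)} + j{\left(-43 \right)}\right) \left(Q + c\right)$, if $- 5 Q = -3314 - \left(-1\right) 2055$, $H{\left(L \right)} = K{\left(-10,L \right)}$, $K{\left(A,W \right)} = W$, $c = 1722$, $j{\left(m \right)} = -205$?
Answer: $- \frac{1223756}{5} \approx -2.4475 \cdot 10^{5}$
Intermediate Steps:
$H{\left(L \right)} = L$
$Q = \frac{1259}{5}$ ($Q = - \frac{-3314 - \left(-1\right) 2055}{5} = - \frac{-3314 - -2055}{5} = - \frac{-3314 + 2055}{5} = \left(- \frac{1}{5}\right) \left(-1259\right) = \frac{1259}{5} \approx 251.8$)
$\left(H{\left(81 \right)} + j{\left(-43 \right)}\right) \left(Q + c\right) = \left(81 - 205\right) \left(\frac{1259}{5} + 1722\right) = \left(-124\right) \frac{9869}{5} = - \frac{1223756}{5}$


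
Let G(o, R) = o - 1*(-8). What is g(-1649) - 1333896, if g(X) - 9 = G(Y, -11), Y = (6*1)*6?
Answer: -1333843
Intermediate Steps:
Y = 36 (Y = 6*6 = 36)
G(o, R) = 8 + o (G(o, R) = o + 8 = 8 + o)
g(X) = 53 (g(X) = 9 + (8 + 36) = 9 + 44 = 53)
g(-1649) - 1333896 = 53 - 1333896 = -1333843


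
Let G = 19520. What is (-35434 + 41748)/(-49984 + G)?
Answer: -451/2176 ≈ -0.20726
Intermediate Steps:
(-35434 + 41748)/(-49984 + G) = (-35434 + 41748)/(-49984 + 19520) = 6314/(-30464) = 6314*(-1/30464) = -451/2176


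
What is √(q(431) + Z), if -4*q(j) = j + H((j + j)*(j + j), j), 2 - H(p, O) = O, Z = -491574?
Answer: I*√1966298/2 ≈ 701.12*I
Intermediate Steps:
H(p, O) = 2 - O
q(j) = -½ (q(j) = -(j + (2 - j))/4 = -¼*2 = -½)
√(q(431) + Z) = √(-½ - 491574) = √(-983149/2) = I*√1966298/2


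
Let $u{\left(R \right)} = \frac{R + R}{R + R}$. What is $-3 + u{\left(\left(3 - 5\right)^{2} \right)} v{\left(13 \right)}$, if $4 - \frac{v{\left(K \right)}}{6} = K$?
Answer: $-57$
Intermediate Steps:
$v{\left(K \right)} = 24 - 6 K$
$u{\left(R \right)} = 1$ ($u{\left(R \right)} = \frac{2 R}{2 R} = 2 R \frac{1}{2 R} = 1$)
$-3 + u{\left(\left(3 - 5\right)^{2} \right)} v{\left(13 \right)} = -3 + 1 \left(24 - 78\right) = -3 + 1 \left(-54\right) = -3 - 54 = -57$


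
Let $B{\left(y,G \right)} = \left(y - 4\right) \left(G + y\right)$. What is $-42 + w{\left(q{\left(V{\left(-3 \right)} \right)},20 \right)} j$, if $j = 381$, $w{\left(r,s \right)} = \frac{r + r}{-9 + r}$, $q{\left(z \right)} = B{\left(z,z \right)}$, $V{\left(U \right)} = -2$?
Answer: $\frac{5886}{5} \approx 1177.2$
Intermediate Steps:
$B{\left(y,G \right)} = \left(-4 + y\right) \left(G + y\right)$
$q{\left(z \right)} = - 8 z + 2 z^{2}$ ($q{\left(z \right)} = z^{2} - 4 z - 4 z + z z = z^{2} - 4 z - 4 z + z^{2} = - 8 z + 2 z^{2}$)
$w{\left(r,s \right)} = \frac{2 r}{-9 + r}$
$-42 + w{\left(q{\left(V{\left(-3 \right)} \right)},20 \right)} j = -42 + \frac{2 \cdot 2 \left(-2\right) \left(-4 - 2\right)}{-9 + 2 \left(-2\right) \left(-4 - 2\right)} 381 = -42 + \frac{2 \cdot 2 \left(-2\right) \left(-6\right)}{-9 + 2 \left(-2\right) \left(-6\right)} 381 = -42 + 2 \cdot 24 \frac{1}{-9 + 24} \cdot 381 = -42 + 2 \cdot 24 \cdot \frac{1}{15} \cdot 381 = -42 + \frac{16}{5} \cdot 381 = -42 + \frac{6096}{5} = \frac{5886}{5}$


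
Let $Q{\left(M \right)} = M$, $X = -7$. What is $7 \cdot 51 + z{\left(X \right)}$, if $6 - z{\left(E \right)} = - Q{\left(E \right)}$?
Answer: $356$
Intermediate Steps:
$z{\left(E \right)} = 6 + E$ ($z{\left(E \right)} = 6 - - E = 6 + E$)
$7 \cdot 51 + z{\left(X \right)} = 7 \cdot 51 + \left(6 - 7\right) = 357 - 1 = 356$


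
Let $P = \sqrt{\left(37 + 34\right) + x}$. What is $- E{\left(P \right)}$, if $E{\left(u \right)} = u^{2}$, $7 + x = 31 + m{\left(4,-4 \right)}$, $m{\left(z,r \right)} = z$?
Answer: $-99$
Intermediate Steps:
$x = 28$ ($x = -7 + \left(31 + 4\right) = -7 + 35 = 28$)
$P = 3 \sqrt{11}$ ($P = \sqrt{\left(37 + 34\right) + 28} = \sqrt{71 + 28} = \sqrt{99} = 3 \sqrt{11} \approx 9.9499$)
$- E{\left(P \right)} = - \left(3 \sqrt{11}\right)^{2} = \left(-1\right) 99 = -99$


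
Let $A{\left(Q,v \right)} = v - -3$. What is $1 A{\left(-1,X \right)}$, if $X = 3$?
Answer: $6$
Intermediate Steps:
$A{\left(Q,v \right)} = 3 + v$ ($A{\left(Q,v \right)} = v + 3 = 3 + v$)
$1 A{\left(-1,X \right)} = 1 \left(3 + 3\right) = 1 \cdot 6 = 6$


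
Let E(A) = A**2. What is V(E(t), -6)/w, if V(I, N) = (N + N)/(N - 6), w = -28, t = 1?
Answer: -1/28 ≈ -0.035714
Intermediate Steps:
V(I, N) = 2*N/(-6 + N) (V(I, N) = (2*N)/(-6 + N) = 2*N/(-6 + N))
V(E(t), -6)/w = (2*(-6)/(-6 - 6))/(-28) = -(-6)/(14*(-12)) = -(-6)*(-1)/(14*12) = -1/28*1 = -1/28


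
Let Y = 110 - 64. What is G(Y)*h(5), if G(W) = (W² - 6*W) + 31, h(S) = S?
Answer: 9355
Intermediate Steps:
Y = 46
G(W) = 31 + W² - 6*W
G(Y)*h(5) = (31 + 46² - 6*46)*5 = (31 + 2116 - 276)*5 = 1871*5 = 9355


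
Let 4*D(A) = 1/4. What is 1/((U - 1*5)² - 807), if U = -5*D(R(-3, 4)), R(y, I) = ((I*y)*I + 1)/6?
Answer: -256/199367 ≈ -0.0012841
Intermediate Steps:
R(y, I) = ⅙ + y*I²/6 (R(y, I) = (y*I² + 1)*(⅙) = (1 + y*I²)*(⅙) = ⅙ + y*I²/6)
D(A) = 1/16 (D(A) = (¼)/4 = (¼)*(¼) = 1/16)
U = -5/16 (U = -5*1/16 = -5/16 ≈ -0.31250)
1/((U - 1*5)² - 807) = 1/((-5/16 - 1*5)² - 807) = 1/((-5/16 - 5)² - 807) = 1/((-85/16)² - 807) = 1/(7225/256 - 807) = 1/(-199367/256) = -256/199367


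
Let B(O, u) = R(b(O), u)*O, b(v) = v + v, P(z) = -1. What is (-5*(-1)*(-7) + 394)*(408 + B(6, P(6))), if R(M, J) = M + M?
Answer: 198168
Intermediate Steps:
b(v) = 2*v
R(M, J) = 2*M
B(O, u) = 4*O² (B(O, u) = (2*(2*O))*O = (4*O)*O = 4*O²)
(-5*(-1)*(-7) + 394)*(408 + B(6, P(6))) = (-5*(-1)*(-7) + 394)*(408 + 4*6²) = (5*(-7) + 394)*(408 + 4*36) = (-35 + 394)*(408 + 144) = 359*552 = 198168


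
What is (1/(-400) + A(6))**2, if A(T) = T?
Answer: 5755201/160000 ≈ 35.970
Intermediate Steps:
(1/(-400) + A(6))**2 = (1/(-400) + 6)**2 = (-1/400 + 6)**2 = (2399/400)**2 = 5755201/160000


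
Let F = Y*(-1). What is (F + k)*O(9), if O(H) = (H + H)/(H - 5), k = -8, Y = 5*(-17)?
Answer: 693/2 ≈ 346.50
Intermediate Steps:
Y = -85
F = 85 (F = -85*(-1) = 85)
O(H) = 2*H/(-5 + H) (O(H) = (2*H)/(-5 + H) = 2*H/(-5 + H))
(F + k)*O(9) = (85 - 8)*(2*9/(-5 + 9)) = 77*(2*9/4) = 77*(2*9*(¼)) = 77*(9/2) = 693/2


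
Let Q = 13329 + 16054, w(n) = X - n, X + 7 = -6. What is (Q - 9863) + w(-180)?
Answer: 19687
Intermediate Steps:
X = -13 (X = -7 - 6 = -13)
w(n) = -13 - n
Q = 29383
(Q - 9863) + w(-180) = (29383 - 9863) + (-13 - 1*(-180)) = 19520 + (-13 + 180) = 19520 + 167 = 19687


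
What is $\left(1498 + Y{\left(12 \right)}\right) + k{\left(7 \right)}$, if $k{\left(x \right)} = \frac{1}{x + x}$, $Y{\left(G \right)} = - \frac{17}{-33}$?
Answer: $\frac{692347}{462} \approx 1498.6$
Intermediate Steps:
$Y{\left(G \right)} = \frac{17}{33}$ ($Y{\left(G \right)} = \left(-17\right) \left(- \frac{1}{33}\right) = \frac{17}{33}$)
$k{\left(x \right)} = \frac{1}{2 x}$
$\left(1498 + Y{\left(12 \right)}\right) + k{\left(7 \right)} = \left(1498 + \frac{17}{33}\right) + \frac{1}{2 \cdot 7} = \frac{49451}{33} + \frac{1}{2} \cdot \frac{1}{7} = \frac{49451}{33} + \frac{1}{14} = \frac{692347}{462}$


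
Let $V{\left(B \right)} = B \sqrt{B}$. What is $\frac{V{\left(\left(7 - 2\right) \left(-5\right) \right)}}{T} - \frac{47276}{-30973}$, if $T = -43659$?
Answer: $\frac{47276}{30973} + \frac{125 i}{43659} \approx 1.5264 + 0.0028631 i$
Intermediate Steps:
$V{\left(B \right)} = B^{\frac{3}{2}}$
$\frac{V{\left(\left(7 - 2\right) \left(-5\right) \right)}}{T} - \frac{47276}{-30973} = \frac{\left(\left(7 - 2\right) \left(-5\right)\right)^{\frac{3}{2}}}{-43659} - \frac{47276}{-30973} = \left(5 \left(-5\right)\right)^{\frac{3}{2}} \left(- \frac{1}{43659}\right) - - \frac{47276}{30973} = \left(-25\right)^{\frac{3}{2}} \left(- \frac{1}{43659}\right) + \frac{47276}{30973} = - 125 i \left(- \frac{1}{43659}\right) + \frac{47276}{30973} = \frac{125 i}{43659} + \frac{47276}{30973} = \frac{47276}{30973} + \frac{125 i}{43659}$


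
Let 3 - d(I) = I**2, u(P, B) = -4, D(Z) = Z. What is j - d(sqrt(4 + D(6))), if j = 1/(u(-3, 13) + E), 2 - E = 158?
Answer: 1119/160 ≈ 6.9938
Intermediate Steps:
E = -156 (E = 2 - 1*158 = 2 - 158 = -156)
j = -1/160 (j = 1/(-4 - 156) = 1/(-160) = -1/160 ≈ -0.0062500)
d(I) = 3 - I**2
j - d(sqrt(4 + D(6))) = -1/160 - (3 - (sqrt(4 + 6))**2) = -1/160 - (3 - (sqrt(10))**2) = -1/160 - (3 - 1*10) = -1/160 - (3 - 10) = -1/160 - 1*(-7) = -1/160 + 7 = 1119/160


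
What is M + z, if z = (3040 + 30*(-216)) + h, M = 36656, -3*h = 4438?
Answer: 95210/3 ≈ 31737.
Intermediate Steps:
h = -4438/3 (h = -1/3*4438 = -4438/3 ≈ -1479.3)
z = -14758/3 (z = (3040 + 30*(-216)) - 4438/3 = (3040 - 6480) - 4438/3 = -3440 - 4438/3 = -14758/3 ≈ -4919.3)
M + z = 36656 - 14758/3 = 95210/3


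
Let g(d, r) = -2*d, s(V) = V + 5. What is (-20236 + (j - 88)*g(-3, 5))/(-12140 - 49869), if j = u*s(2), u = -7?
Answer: 21058/62009 ≈ 0.33960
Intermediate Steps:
s(V) = 5 + V
j = -49 (j = -7*(5 + 2) = -7*7 = -49)
(-20236 + (j - 88)*g(-3, 5))/(-12140 - 49869) = (-20236 + (-49 - 88)*(-2*(-3)))/(-12140 - 49869) = (-20236 - 137*6)/(-62009) = (-20236 - 822)*(-1/62009) = -21058*(-1/62009) = 21058/62009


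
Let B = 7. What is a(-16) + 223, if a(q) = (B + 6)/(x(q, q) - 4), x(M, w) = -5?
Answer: 1994/9 ≈ 221.56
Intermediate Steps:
a(q) = -13/9 (a(q) = (7 + 6)/(-5 - 4) = 13/(-9) = 13*(-⅑) = -13/9)
a(-16) + 223 = -13/9 + 223 = 1994/9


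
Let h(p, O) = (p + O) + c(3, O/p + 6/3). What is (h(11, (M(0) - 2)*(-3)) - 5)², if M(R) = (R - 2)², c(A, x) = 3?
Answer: 9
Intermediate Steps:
M(R) = (-2 + R)²
h(p, O) = 3 + O + p (h(p, O) = (p + O) + 3 = (O + p) + 3 = 3 + O + p)
(h(11, (M(0) - 2)*(-3)) - 5)² = ((3 + ((-2 + 0)² - 2)*(-3) + 11) - 5)² = ((3 + ((-2)² - 2)*(-3) + 11) - 5)² = ((3 + (4 - 2)*(-3) + 11) - 5)² = ((3 + 2*(-3) + 11) - 5)² = ((3 - 6 + 11) - 5)² = (8 - 5)² = 3² = 9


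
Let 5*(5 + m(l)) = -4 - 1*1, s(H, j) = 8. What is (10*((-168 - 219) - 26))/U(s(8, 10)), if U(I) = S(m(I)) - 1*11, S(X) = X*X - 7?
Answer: -2065/9 ≈ -229.44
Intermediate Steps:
m(l) = -6 (m(l) = -5 + (-4 - 1*1)/5 = -5 + (-4 - 1)/5 = -5 + (⅕)*(-5) = -5 - 1 = -6)
S(X) = -7 + X² (S(X) = X² - 7 = -7 + X²)
U(I) = 18 (U(I) = (-7 + (-6)²) - 1*11 = (-7 + 36) - 11 = 29 - 11 = 18)
(10*((-168 - 219) - 26))/U(s(8, 10)) = (10*((-168 - 219) - 26))/18 = (10*(-387 - 26))*(1/18) = (10*(-413))*(1/18) = -4130*1/18 = -2065/9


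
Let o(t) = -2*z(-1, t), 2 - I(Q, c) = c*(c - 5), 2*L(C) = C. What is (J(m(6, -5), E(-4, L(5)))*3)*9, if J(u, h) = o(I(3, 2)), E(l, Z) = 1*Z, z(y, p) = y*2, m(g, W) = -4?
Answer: 108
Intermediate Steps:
L(C) = C/2
z(y, p) = 2*y
E(l, Z) = Z
I(Q, c) = 2 - c*(-5 + c) (I(Q, c) = 2 - c*(c - 5) = 2 - c*(-5 + c))
o(t) = 4 (o(t) = -4*(-1) = -2*(-2) = 4)
J(u, h) = 4
(J(m(6, -5), E(-4, L(5)))*3)*9 = (4*3)*9 = 12*9 = 108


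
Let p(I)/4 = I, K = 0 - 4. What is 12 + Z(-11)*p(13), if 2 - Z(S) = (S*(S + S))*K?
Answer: 50452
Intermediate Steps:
K = -4
p(I) = 4*I
Z(S) = 2 + 8*S**2 (Z(S) = 2 - S*(S + S)*(-4) = 2 - S*(2*S)*(-4) = 2 - 2*S**2*(-4) = 2 - (-8)*S**2 = 2 + 8*S**2)
12 + Z(-11)*p(13) = 12 + (2 + 8*(-11)**2)*(4*13) = 12 + (2 + 8*121)*52 = 12 + (2 + 968)*52 = 12 + 970*52 = 12 + 50440 = 50452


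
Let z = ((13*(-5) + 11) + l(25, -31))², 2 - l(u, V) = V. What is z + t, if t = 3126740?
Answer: 3127181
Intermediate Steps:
l(u, V) = 2 - V
z = 441 (z = ((13*(-5) + 11) + (2 - 1*(-31)))² = ((-65 + 11) + (2 + 31))² = (-54 + 33)² = (-21)² = 441)
z + t = 441 + 3126740 = 3127181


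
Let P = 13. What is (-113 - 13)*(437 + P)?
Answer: -56700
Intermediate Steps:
(-113 - 13)*(437 + P) = (-113 - 13)*(437 + 13) = -126*450 = -56700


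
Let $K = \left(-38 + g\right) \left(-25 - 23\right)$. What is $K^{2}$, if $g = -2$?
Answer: $3686400$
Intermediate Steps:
$K = 1920$ ($K = \left(-38 - 2\right) \left(-25 - 23\right) = \left(-40\right) \left(-48\right) = 1920$)
$K^{2} = 1920^{2} = 3686400$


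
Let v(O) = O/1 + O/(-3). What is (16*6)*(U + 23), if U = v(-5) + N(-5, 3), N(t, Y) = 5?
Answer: 2368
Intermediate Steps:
v(O) = 2*O/3 (v(O) = O*1 + O*(-1/3) = O - O/3 = 2*O/3)
U = 5/3 (U = (2/3)*(-5) + 5 = -10/3 + 5 = 5/3 ≈ 1.6667)
(16*6)*(U + 23) = (16*6)*(5/3 + 23) = 96*(74/3) = 2368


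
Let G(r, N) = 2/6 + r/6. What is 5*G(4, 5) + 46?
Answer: 51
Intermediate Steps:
G(r, N) = 1/3 + r/6 (G(r, N) = 2*(1/6) + r*(1/6) = 1/3 + r/6)
5*G(4, 5) + 46 = 5*(1/3 + (1/6)*4) + 46 = 5*(1/3 + 2/3) + 46 = 5*1 + 46 = 5 + 46 = 51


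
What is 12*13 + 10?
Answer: 166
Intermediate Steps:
12*13 + 10 = 156 + 10 = 166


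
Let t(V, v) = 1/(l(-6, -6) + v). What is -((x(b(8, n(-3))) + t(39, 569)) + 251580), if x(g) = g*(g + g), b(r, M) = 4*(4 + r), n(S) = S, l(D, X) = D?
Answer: -144233845/563 ≈ -2.5619e+5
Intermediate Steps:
b(r, M) = 16 + 4*r
t(V, v) = 1/(-6 + v)
x(g) = 2*g² (x(g) = g*(2*g) = 2*g²)
-((x(b(8, n(-3))) + t(39, 569)) + 251580) = -((2*(16 + 4*8)² + 1/(-6 + 569)) + 251580) = -((2*(16 + 32)² + 1/563) + 251580) = -((2*48² + 1/563) + 251580) = -((2*2304 + 1/563) + 251580) = -((4608 + 1/563) + 251580) = -(2594305/563 + 251580) = -1*144233845/563 = -144233845/563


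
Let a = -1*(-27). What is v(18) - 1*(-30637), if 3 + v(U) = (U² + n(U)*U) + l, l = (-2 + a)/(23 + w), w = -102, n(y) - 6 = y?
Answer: 2479785/79 ≈ 31390.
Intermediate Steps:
n(y) = 6 + y
a = 27
l = -25/79 (l = (-2 + 27)/(23 - 102) = 25/(-79) = 25*(-1/79) = -25/79 ≈ -0.31646)
v(U) = -262/79 + U² + U*(6 + U) (v(U) = -3 + ((U² + (6 + U)*U) - 25/79) = -3 + ((U² + U*(6 + U)) - 25/79) = -3 + (-25/79 + U² + U*(6 + U)) = -262/79 + U² + U*(6 + U))
v(18) - 1*(-30637) = (-262/79 + 2*18² + 6*18) - 1*(-30637) = (-262/79 + 2*324 + 108) + 30637 = (-262/79 + 648 + 108) + 30637 = 59462/79 + 30637 = 2479785/79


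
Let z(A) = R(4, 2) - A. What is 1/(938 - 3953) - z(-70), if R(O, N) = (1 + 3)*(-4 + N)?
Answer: -186931/3015 ≈ -62.000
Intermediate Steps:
R(O, N) = -16 + 4*N (R(O, N) = 4*(-4 + N) = -16 + 4*N)
z(A) = -8 - A (z(A) = (-16 + 4*2) - A = (-16 + 8) - A = -8 - A)
1/(938 - 3953) - z(-70) = 1/(938 - 3953) - (-8 - 1*(-70)) = 1/(-3015) - (-8 + 70) = -1/3015 - 1*62 = -1/3015 - 62 = -186931/3015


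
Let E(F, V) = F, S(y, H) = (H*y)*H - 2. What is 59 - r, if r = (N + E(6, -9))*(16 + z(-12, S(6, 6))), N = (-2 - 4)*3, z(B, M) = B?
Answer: 107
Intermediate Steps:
S(y, H) = -2 + y*H² (S(y, H) = y*H² - 2 = -2 + y*H²)
N = -18 (N = -6*3 = -18)
r = -48 (r = (-18 + 6)*(16 - 12) = -12*4 = -48)
59 - r = 59 - 1*(-48) = 59 + 48 = 107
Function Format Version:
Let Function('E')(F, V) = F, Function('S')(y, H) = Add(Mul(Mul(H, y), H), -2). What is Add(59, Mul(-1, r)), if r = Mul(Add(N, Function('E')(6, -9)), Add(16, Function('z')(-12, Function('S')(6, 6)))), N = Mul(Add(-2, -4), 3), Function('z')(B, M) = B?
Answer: 107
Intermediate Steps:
Function('S')(y, H) = Add(-2, Mul(y, Pow(H, 2))) (Function('S')(y, H) = Add(Mul(y, Pow(H, 2)), -2) = Add(-2, Mul(y, Pow(H, 2))))
N = -18 (N = Mul(-6, 3) = -18)
r = -48 (r = Mul(Add(-18, 6), Add(16, -12)) = Mul(-12, 4) = -48)
Add(59, Mul(-1, r)) = Add(59, Mul(-1, -48)) = Add(59, 48) = 107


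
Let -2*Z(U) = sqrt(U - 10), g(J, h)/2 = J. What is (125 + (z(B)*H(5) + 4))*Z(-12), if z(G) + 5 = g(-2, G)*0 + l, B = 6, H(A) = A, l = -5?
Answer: -79*I*sqrt(22)/2 ≈ -185.27*I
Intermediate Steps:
g(J, h) = 2*J
Z(U) = -sqrt(-10 + U)/2 (Z(U) = -sqrt(U - 10)/2 = -sqrt(-10 + U)/2)
z(G) = -10 (z(G) = -5 + ((2*(-2))*0 - 5) = -5 + (-4*0 - 5) = -5 + (0 - 5) = -5 - 5 = -10)
(125 + (z(B)*H(5) + 4))*Z(-12) = (125 + (-10*5 + 4))*(-sqrt(-10 - 12)/2) = (125 + (-50 + 4))*(-I*sqrt(22)/2) = (125 - 46)*(-I*sqrt(22)/2) = 79*(-I*sqrt(22)/2) = -79*I*sqrt(22)/2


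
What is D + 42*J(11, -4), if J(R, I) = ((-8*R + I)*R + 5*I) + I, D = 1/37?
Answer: -1609943/37 ≈ -43512.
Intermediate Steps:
D = 1/37 ≈ 0.027027
J(R, I) = 6*I + R*(I - 8*R) (J(R, I) = ((I - 8*R)*R + 5*I) + I = (R*(I - 8*R) + 5*I) + I = (5*I + R*(I - 8*R)) + I = 6*I + R*(I - 8*R))
D + 42*J(11, -4) = 1/37 + 42*(-8*11² + 6*(-4) - 4*11) = 1/37 + 42*(-8*121 - 24 - 44) = 1/37 + 42*(-968 - 24 - 44) = 1/37 + 42*(-1036) = 1/37 - 43512 = -1609943/37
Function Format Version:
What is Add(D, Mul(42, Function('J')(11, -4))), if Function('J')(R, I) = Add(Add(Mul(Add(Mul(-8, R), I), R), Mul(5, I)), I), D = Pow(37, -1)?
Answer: Rational(-1609943, 37) ≈ -43512.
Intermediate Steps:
D = Rational(1, 37) ≈ 0.027027
Function('J')(R, I) = Add(Mul(6, I), Mul(R, Add(I, Mul(-8, R)))) (Function('J')(R, I) = Add(Add(Mul(Add(I, Mul(-8, R)), R), Mul(5, I)), I) = Add(Add(Mul(R, Add(I, Mul(-8, R))), Mul(5, I)), I) = Add(Add(Mul(5, I), Mul(R, Add(I, Mul(-8, R)))), I) = Add(Mul(6, I), Mul(R, Add(I, Mul(-8, R)))))
Add(D, Mul(42, Function('J')(11, -4))) = Add(Rational(1, 37), Mul(42, Add(Mul(-8, Pow(11, 2)), Mul(6, -4), Mul(-4, 11)))) = Add(Rational(1, 37), Mul(42, Add(Mul(-8, 121), -24, -44))) = Add(Rational(1, 37), Mul(42, Add(-968, -24, -44))) = Add(Rational(1, 37), Mul(42, -1036)) = Add(Rational(1, 37), -43512) = Rational(-1609943, 37)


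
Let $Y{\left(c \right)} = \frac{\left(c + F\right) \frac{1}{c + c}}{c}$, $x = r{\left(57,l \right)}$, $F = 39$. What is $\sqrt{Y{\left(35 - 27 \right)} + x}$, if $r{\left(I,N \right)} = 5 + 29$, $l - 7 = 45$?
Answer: $\frac{\sqrt{8798}}{16} \approx 5.8624$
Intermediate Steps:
$l = 52$ ($l = 7 + 45 = 52$)
$r{\left(I,N \right)} = 34$
$x = 34$
$Y{\left(c \right)} = \frac{39 + c}{2 c^{2}}$ ($Y{\left(c \right)} = \frac{\left(c + 39\right) \frac{1}{c + c}}{c} = \frac{\left(39 + c\right) \frac{1}{2 c}}{c} = \frac{\frac{1}{2} \frac{1}{c} \left(39 + c\right)}{c} = \frac{39 + c}{2 c^{2}}$)
$\sqrt{Y{\left(35 - 27 \right)} + x} = \sqrt{\frac{39 + \left(35 - 27\right)}{2 \left(35 - 27\right)^{2}} + 34} = \sqrt{\frac{39 + 8}{2 \cdot 64} + 34} = \sqrt{\frac{1}{2} \cdot \frac{1}{64} \cdot 47 + 34} = \sqrt{\frac{47}{128} + 34} = \sqrt{\frac{4399}{128}} = \frac{\sqrt{8798}}{16}$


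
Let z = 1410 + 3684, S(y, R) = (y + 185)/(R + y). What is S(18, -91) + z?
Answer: 371659/73 ≈ 5091.2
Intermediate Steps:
S(y, R) = (185 + y)/(R + y)
z = 5094
S(18, -91) + z = (185 + 18)/(-91 + 18) + 5094 = 203/(-73) + 5094 = -1/73*203 + 5094 = -203/73 + 5094 = 371659/73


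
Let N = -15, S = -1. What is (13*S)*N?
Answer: 195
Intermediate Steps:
(13*S)*N = (13*(-1))*(-15) = -13*(-15) = 195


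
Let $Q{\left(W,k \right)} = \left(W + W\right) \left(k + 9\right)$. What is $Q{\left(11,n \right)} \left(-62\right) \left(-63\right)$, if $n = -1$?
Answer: $687456$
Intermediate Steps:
$Q{\left(W,k \right)} = 2 W \left(9 + k\right)$
$Q{\left(11,n \right)} \left(-62\right) \left(-63\right) = 2 \cdot 11 \left(9 - 1\right) \left(-62\right) \left(-63\right) = 2 \cdot 11 \cdot 8 \left(-62\right) \left(-63\right) = 176 \left(-62\right) \left(-63\right) = \left(-10912\right) \left(-63\right) = 687456$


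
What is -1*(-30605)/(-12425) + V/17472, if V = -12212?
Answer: -4903319/1550640 ≈ -3.1621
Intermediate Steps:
-1*(-30605)/(-12425) + V/17472 = -1*(-30605)/(-12425) - 12212/17472 = 30605*(-1/12425) - 12212*1/17472 = -6121/2485 - 3053/4368 = -4903319/1550640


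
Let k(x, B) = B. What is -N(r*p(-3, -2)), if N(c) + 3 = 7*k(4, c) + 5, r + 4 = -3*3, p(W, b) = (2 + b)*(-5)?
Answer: -2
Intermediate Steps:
p(W, b) = -10 - 5*b
r = -13 (r = -4 - 3*3 = -4 - 9 = -13)
N(c) = 2 + 7*c (N(c) = -3 + (7*c + 5) = -3 + (5 + 7*c) = 2 + 7*c)
-N(r*p(-3, -2)) = -(2 + 7*(-13*(-10 - 5*(-2)))) = -(2 + 7*(-13*(-10 + 10))) = -(2 + 7*(-13*0)) = -(2 + 7*0) = -(2 + 0) = -1*2 = -2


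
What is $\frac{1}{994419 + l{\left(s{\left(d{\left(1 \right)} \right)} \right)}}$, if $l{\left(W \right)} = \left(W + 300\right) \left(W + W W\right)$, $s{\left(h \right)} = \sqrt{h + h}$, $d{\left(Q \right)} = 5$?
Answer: $\frac{997429}{994863649041} - \frac{310 \sqrt{10}}{994863649041} \approx 1.0016 \cdot 10^{-6}$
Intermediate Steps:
$s{\left(h \right)} = \sqrt{2} \sqrt{h}$ ($s{\left(h \right)} = \sqrt{2 h} = \sqrt{2} \sqrt{h}$)
$l{\left(W \right)} = \left(300 + W\right) \left(W + W^{2}\right)$
$\frac{1}{994419 + l{\left(s{\left(d{\left(1 \right)} \right)} \right)}} = \frac{1}{994419 + \sqrt{2} \sqrt{5} \left(300 + \left(\sqrt{2} \sqrt{5}\right)^{2} + 301 \sqrt{2} \sqrt{5}\right)} = \frac{1}{994419 + \sqrt{10} \left(300 + \left(\sqrt{10}\right)^{2} + 301 \sqrt{10}\right)} = \frac{1}{994419 + \sqrt{10} \left(300 + 10 + 301 \sqrt{10}\right)} = \frac{1}{994419 + \sqrt{10} \left(310 + 301 \sqrt{10}\right)}$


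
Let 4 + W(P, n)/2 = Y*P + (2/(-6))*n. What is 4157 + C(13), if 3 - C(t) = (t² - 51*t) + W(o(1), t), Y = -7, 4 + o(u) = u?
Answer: 13886/3 ≈ 4628.7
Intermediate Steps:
o(u) = -4 + u
W(P, n) = -8 - 14*P - 2*n/3 (W(P, n) = -8 + 2*(-7*P + (2/(-6))*n) = -8 + 2*(-7*P + (2*(-⅙))*n) = -8 + 2*(-7*P - n/3) = -8 + (-14*P - 2*n/3) = -8 - 14*P - 2*n/3)
C(t) = -31 - t² + 155*t/3 (C(t) = 3 - ((t² - 51*t) + (-8 - 14*(-4 + 1) - 2*t/3)) = 3 - ((t² - 51*t) + (-8 - 14*(-3) - 2*t/3)) = 3 - ((t² - 51*t) + (-8 + 42 - 2*t/3)) = 3 - ((t² - 51*t) + (34 - 2*t/3)) = 3 - (34 + t² - 155*t/3) = 3 + (-34 - t² + 155*t/3) = -31 - t² + 155*t/3)
4157 + C(13) = 4157 + (-31 - 1*13² + (155/3)*13) = 4157 + (-31 - 1*169 + 2015/3) = 4157 + (-31 - 169 + 2015/3) = 4157 + 1415/3 = 13886/3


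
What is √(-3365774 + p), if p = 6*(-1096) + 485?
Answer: I*√3371865 ≈ 1836.3*I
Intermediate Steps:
p = -6091 (p = -6576 + 485 = -6091)
√(-3365774 + p) = √(-3365774 - 6091) = √(-3371865) = I*√3371865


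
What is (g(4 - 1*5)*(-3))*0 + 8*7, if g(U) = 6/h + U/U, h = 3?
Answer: 56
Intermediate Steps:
g(U) = 3 (g(U) = 6/3 + U/U = 6*(1/3) + 1 = 2 + 1 = 3)
(g(4 - 1*5)*(-3))*0 + 8*7 = (3*(-3))*0 + 8*7 = -9*0 + 56 = 0 + 56 = 56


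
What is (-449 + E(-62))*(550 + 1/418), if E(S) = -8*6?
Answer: -114260797/418 ≈ -2.7335e+5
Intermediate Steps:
E(S) = -48
(-449 + E(-62))*(550 + 1/418) = (-449 - 48)*(550 + 1/418) = -497*(550 + 1/418) = -497*229901/418 = -114260797/418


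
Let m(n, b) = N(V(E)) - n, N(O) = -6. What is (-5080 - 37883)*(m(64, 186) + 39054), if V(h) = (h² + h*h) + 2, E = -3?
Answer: -1674869592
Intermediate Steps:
V(h) = 2 + 2*h² (V(h) = (h² + h²) + 2 = 2*h² + 2 = 2 + 2*h²)
m(n, b) = -6 - n
(-5080 - 37883)*(m(64, 186) + 39054) = (-5080 - 37883)*((-6 - 1*64) + 39054) = -42963*((-6 - 64) + 39054) = -42963*(-70 + 39054) = -42963*38984 = -1674869592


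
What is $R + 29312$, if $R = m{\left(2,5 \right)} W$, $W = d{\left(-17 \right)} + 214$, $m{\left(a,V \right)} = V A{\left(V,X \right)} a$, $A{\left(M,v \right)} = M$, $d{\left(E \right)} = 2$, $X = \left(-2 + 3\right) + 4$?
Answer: $40112$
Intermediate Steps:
$X = 5$ ($X = 1 + 4 = 5$)
$m{\left(a,V \right)} = a V^{2}$ ($m{\left(a,V \right)} = V V a = V^{2} a = a V^{2}$)
$W = 216$ ($W = 2 + 214 = 216$)
$R = 10800$ ($R = 2 \cdot 5^{2} \cdot 216 = 2 \cdot 25 \cdot 216 = 50 \cdot 216 = 10800$)
$R + 29312 = 10800 + 29312 = 40112$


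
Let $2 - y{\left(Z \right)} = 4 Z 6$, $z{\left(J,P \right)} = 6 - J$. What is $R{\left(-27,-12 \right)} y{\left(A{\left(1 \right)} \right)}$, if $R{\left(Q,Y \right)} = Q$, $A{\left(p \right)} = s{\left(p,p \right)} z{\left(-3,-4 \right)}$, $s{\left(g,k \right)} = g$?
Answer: $5778$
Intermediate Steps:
$A{\left(p \right)} = 9 p$ ($A{\left(p \right)} = p \left(6 - -3\right) = p \left(6 + 3\right) = p 9 = 9 p$)
$y{\left(Z \right)} = 2 - 24 Z$ ($y{\left(Z \right)} = 2 - 4 Z 6 = 2 - 24 Z$)
$R{\left(-27,-12 \right)} y{\left(A{\left(1 \right)} \right)} = - 27 \left(2 - 24 \cdot 9 \cdot 1\right) = - 27 \left(2 - 216\right) = \left(-27\right) \left(-214\right) = 5778$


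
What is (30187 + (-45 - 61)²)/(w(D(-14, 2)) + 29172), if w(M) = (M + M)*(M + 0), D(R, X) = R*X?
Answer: 41423/30740 ≈ 1.3475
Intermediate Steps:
w(M) = 2*M² (w(M) = (2*M)*M = 2*M²)
(30187 + (-45 - 61)²)/(w(D(-14, 2)) + 29172) = (30187 + (-45 - 61)²)/(2*(-14*2)² + 29172) = (30187 + (-106)²)/(2*(-28)² + 29172) = (30187 + 11236)/(2*784 + 29172) = 41423/(1568 + 29172) = 41423/30740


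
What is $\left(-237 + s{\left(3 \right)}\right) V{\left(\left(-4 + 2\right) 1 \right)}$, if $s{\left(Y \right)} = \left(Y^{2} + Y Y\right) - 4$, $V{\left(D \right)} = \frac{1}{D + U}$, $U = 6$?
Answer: $- \frac{223}{4} \approx -55.75$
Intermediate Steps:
$V{\left(D \right)} = \frac{1}{6 + D}$ ($V{\left(D \right)} = \frac{1}{D + 6} = \frac{1}{6 + D}$)
$s{\left(Y \right)} = -4 + 2 Y^{2}$ ($s{\left(Y \right)} = \left(Y^{2} + Y^{2}\right) - 4 = 2 Y^{2} - 4 = -4 + 2 Y^{2}$)
$\left(-237 + s{\left(3 \right)}\right) V{\left(\left(-4 + 2\right) 1 \right)} = \frac{-237 - \left(4 - 2 \cdot 3^{2}\right)}{6 + \left(-4 + 2\right) 1} = \frac{-237 + \left(-4 + 2 \cdot 9\right)}{6 - 2} = \frac{-237 + \left(-4 + 18\right)}{6 - 2} = \frac{-237 + 14}{4} = \left(-223\right) \frac{1}{4} = - \frac{223}{4}$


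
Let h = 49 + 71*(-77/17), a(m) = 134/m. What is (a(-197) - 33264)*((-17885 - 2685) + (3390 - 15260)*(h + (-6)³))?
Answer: -643797249529260/3349 ≈ -1.9224e+11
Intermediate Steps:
h = -4634/17 (h = 49 + 71*(-77*1/17) = 49 + 71*(-77/17) = 49 - 5467/17 = -4634/17 ≈ -272.59)
(a(-197) - 33264)*((-17885 - 2685) + (3390 - 15260)*(h + (-6)³)) = (134/(-197) - 33264)*((-17885 - 2685) + (3390 - 15260)*(-4634/17 + (-6)³)) = (134*(-1/197) - 33264)*(-20570 - 11870*(-4634/17 - 216)) = (-134/197 - 33264)*(-20570 - 11870*(-8306/17)) = -6553142*(-20570 + 98592220/17)/197 = -6553142/197*98242530/17 = -643797249529260/3349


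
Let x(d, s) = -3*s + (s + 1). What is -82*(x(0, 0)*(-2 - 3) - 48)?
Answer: 4346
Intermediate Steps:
x(d, s) = 1 - 2*s (x(d, s) = -3*s + (1 + s) = 1 - 2*s)
-82*(x(0, 0)*(-2 - 3) - 48) = -82*((1 - 2*0)*(-2 - 3) - 48) = -82*((1 + 0)*(-5) - 48) = -82*(1*(-5) - 48) = -82*(-5 - 48) = -82*(-53) = 4346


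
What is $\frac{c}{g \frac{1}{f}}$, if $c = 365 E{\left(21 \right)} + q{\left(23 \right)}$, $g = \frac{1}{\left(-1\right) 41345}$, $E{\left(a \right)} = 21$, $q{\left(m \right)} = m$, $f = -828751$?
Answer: $263427091210360$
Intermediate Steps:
$g = - \frac{1}{41345}$ ($g = \frac{1}{-41345} = - \frac{1}{41345} \approx -2.4187 \cdot 10^{-5}$)
$c = 7688$ ($c = 365 \cdot 21 + 23 = 7665 + 23 = 7688$)
$\frac{c}{g \frac{1}{f}} = \frac{7688}{\left(- \frac{1}{41345}\right) \frac{1}{-828751}} = \frac{7688}{\left(- \frac{1}{41345}\right) \left(- \frac{1}{828751}\right)} = 7688 \frac{1}{\frac{1}{34264710095}} = 7688 \cdot 34264710095 = 263427091210360$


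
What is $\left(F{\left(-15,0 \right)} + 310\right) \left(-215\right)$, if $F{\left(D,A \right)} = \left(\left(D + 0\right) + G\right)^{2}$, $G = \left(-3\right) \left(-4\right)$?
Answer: $-68585$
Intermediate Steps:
$G = 12$
$F{\left(D,A \right)} = \left(12 + D\right)^{2}$ ($F{\left(D,A \right)} = \left(\left(D + 0\right) + 12\right)^{2} = \left(D + 12\right)^{2} = \left(12 + D\right)^{2}$)
$\left(F{\left(-15,0 \right)} + 310\right) \left(-215\right) = \left(\left(12 - 15\right)^{2} + 310\right) \left(-215\right) = \left(\left(-3\right)^{2} + 310\right) \left(-215\right) = \left(9 + 310\right) \left(-215\right) = 319 \left(-215\right) = -68585$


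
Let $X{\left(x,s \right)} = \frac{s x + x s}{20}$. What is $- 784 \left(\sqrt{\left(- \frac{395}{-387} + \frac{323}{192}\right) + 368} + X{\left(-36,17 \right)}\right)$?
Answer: $\frac{239904}{5} - \frac{686 \sqrt{8057297}}{129} \approx 32886.0$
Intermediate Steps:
$X{\left(x,s \right)} = \frac{s x}{10}$ ($X{\left(x,s \right)} = \left(s x + s x\right) \frac{1}{20} = 2 s x \frac{1}{20} = \frac{s x}{10}$)
$- 784 \left(\sqrt{\left(- \frac{395}{-387} + \frac{323}{192}\right) + 368} + X{\left(-36,17 \right)}\right) = - 784 \left(\sqrt{\left(- \frac{395}{-387} + \frac{323}{192}\right) + 368} + \frac{1}{10} \cdot 17 \left(-36\right)\right) = - 784 \left(\sqrt{\left(\left(-395\right) \left(- \frac{1}{387}\right) + 323 \cdot \frac{1}{192}\right) + 368} - \frac{306}{5}\right) = - 784 \left(\sqrt{\left(\frac{395}{387} + \frac{323}{192}\right) + 368} - \frac{306}{5}\right) = - 784 \left(\sqrt{\frac{66947}{24768} + 368} - \frac{306}{5}\right) = - 784 \left(\sqrt{\frac{9181571}{24768}} - \frac{306}{5}\right) = - 784 \left(\frac{7 \sqrt{8057297}}{1032} - \frac{306}{5}\right) = - 784 \left(- \frac{306}{5} + \frac{7 \sqrt{8057297}}{1032}\right) = \frac{239904}{5} - \frac{686 \sqrt{8057297}}{129}$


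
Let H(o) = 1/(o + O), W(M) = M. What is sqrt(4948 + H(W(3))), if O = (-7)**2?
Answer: sqrt(3344861)/26 ≈ 70.342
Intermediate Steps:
O = 49
H(o) = 1/(49 + o) (H(o) = 1/(o + 49) = 1/(49 + o))
sqrt(4948 + H(W(3))) = sqrt(4948 + 1/(49 + 3)) = sqrt(4948 + 1/52) = sqrt(257297/52) = sqrt(3344861)/26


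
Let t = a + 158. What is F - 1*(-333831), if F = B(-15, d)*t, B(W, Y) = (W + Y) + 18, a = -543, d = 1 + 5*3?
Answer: 326516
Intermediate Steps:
d = 16 (d = 1 + 15 = 16)
t = -385 (t = -543 + 158 = -385)
B(W, Y) = 18 + W + Y
F = -7315 (F = (18 - 15 + 16)*(-385) = 19*(-385) = -7315)
F - 1*(-333831) = -7315 - 1*(-333831) = -7315 + 333831 = 326516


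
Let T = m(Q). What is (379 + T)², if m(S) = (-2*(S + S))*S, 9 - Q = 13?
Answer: 99225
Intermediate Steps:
Q = -4 (Q = 9 - 1*13 = 9 - 13 = -4)
m(S) = -4*S² (m(S) = (-4*S)*S = -4*S²)
T = -64 (T = -4*(-4)² = -4*16 = -64)
(379 + T)² = (379 - 64)² = 315² = 99225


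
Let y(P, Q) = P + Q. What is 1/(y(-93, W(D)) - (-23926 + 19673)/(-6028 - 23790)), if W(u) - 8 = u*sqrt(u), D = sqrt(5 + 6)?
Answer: -1/(2538783/29818 - 11**(3/4)) ≈ -0.012642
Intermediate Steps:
D = sqrt(11) ≈ 3.3166
W(u) = 8 + u**(3/2) (W(u) = 8 + u*sqrt(u) = 8 + u**(3/2))
1/(y(-93, W(D)) - (-23926 + 19673)/(-6028 - 23790)) = 1/((-93 + (8 + (sqrt(11))**(3/2))) - (-23926 + 19673)/(-6028 - 23790)) = 1/((-93 + (8 + 11**(3/4))) - (-4253)/(-29818)) = 1/((-85 + 11**(3/4)) - (-4253)*(-1)/29818) = 1/((-85 + 11**(3/4)) - 1*4253/29818) = 1/((-85 + 11**(3/4)) - 4253/29818) = 1/(-2538783/29818 + 11**(3/4))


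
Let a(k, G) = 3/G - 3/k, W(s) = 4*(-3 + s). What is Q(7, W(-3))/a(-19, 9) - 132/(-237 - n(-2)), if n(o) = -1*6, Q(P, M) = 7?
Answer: 415/28 ≈ 14.821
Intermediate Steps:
W(s) = -12 + 4*s
n(o) = -6
a(k, G) = -3/k + 3/G
Q(7, W(-3))/a(-19, 9) - 132/(-237 - n(-2)) = 7/(-3/(-19) + 3/9) - 132/(-237 - 1*(-6)) = 7/(-3*(-1/19) + 3*(⅑)) - 132/(-237 + 6) = 7/(3/19 + ⅓) - 132/(-231) = 7/(28/57) - 132*(-1/231) = 7*(57/28) + 4/7 = 57/4 + 4/7 = 415/28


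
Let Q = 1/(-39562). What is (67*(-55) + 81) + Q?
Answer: -142581449/39562 ≈ -3604.0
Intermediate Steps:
Q = -1/39562 ≈ -2.5277e-5
(67*(-55) + 81) + Q = (67*(-55) + 81) - 1/39562 = (-3685 + 81) - 1/39562 = -3604 - 1/39562 = -142581449/39562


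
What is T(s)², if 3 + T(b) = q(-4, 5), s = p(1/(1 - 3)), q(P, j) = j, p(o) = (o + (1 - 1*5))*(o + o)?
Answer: 4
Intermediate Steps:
p(o) = 2*o*(-4 + o) (p(o) = (o + (1 - 5))*(2*o) = (o - 4)*(2*o) = (-4 + o)*(2*o) = 2*o*(-4 + o))
s = 9/2 (s = 2*(-4 + 1/(1 - 3))/(1 - 3) = 2*(-4 + 1/(-2))/(-2) = 2*(-½)*(-4 - ½) = 2*(-½)*(-9/2) = 9/2 ≈ 4.5000)
T(b) = 2 (T(b) = -3 + 5 = 2)
T(s)² = 2² = 4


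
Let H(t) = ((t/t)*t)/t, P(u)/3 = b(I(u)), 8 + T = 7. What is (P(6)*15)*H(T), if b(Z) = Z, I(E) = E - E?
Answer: 0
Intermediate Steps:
I(E) = 0
T = -1 (T = -8 + 7 = -1)
P(u) = 0 (P(u) = 3*0 = 0)
H(t) = 1 (H(t) = (1*t)/t = t/t = 1)
(P(6)*15)*H(T) = (0*15)*1 = 0*1 = 0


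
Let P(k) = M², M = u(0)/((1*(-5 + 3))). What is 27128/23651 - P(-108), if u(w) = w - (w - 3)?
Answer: -104347/94604 ≈ -1.1030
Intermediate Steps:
u(w) = 3 (u(w) = w - (-3 + w) = w + (3 - w) = 3)
M = -3/2 (M = 3/((1*(-5 + 3))) = 3/((1*(-2))) = 3/(-2) = 3*(-½) = -3/2 ≈ -1.5000)
P(k) = 9/4 (P(k) = (-3/2)² = 9/4)
27128/23651 - P(-108) = 27128/23651 - 1*9/4 = 27128*(1/23651) - 9/4 = 27128/23651 - 9/4 = -104347/94604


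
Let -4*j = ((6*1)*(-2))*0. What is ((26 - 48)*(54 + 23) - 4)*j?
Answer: 0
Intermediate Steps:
j = 0 (j = -(6*1)*(-2)*0/4 = -6*(-2)*0/4 = -(-3)*0 = -¼*0 = 0)
((26 - 48)*(54 + 23) - 4)*j = ((26 - 48)*(54 + 23) - 4)*0 = (-22*77 - 4)*0 = (-1694 - 4)*0 = -1698*0 = 0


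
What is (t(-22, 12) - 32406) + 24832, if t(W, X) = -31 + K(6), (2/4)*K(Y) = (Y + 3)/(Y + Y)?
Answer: -15207/2 ≈ -7603.5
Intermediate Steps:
K(Y) = (3 + Y)/Y (K(Y) = 2*((Y + 3)/(Y + Y)) = 2*((3 + Y)/((2*Y))) = 2*((3 + Y)*(1/(2*Y))) = 2*((3 + Y)/(2*Y)) = (3 + Y)/Y)
t(W, X) = -59/2 (t(W, X) = -31 + (3 + 6)/6 = -31 + (1/6)*9 = -31 + 3/2 = -59/2)
(t(-22, 12) - 32406) + 24832 = (-59/2 - 32406) + 24832 = -64871/2 + 24832 = -15207/2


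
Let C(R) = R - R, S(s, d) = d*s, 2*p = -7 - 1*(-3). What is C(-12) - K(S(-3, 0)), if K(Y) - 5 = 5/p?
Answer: -5/2 ≈ -2.5000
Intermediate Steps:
p = -2 (p = (-7 - 1*(-3))/2 = (-7 + 3)/2 = (½)*(-4) = -2)
K(Y) = 5/2 (K(Y) = 5 + 5/(-2) = 5 + 5*(-½) = 5 - 5/2 = 5/2)
C(R) = 0
C(-12) - K(S(-3, 0)) = 0 - 1*5/2 = 0 - 5/2 = -5/2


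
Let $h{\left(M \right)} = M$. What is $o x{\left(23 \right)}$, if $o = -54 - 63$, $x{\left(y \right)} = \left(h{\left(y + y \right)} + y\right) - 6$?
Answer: $-7371$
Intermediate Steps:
$x{\left(y \right)} = -6 + 3 y$ ($x{\left(y \right)} = \left(\left(y + y\right) + y\right) - 6 = \left(2 y + y\right) - 6 = 3 y - 6 = -6 + 3 y$)
$o = -117$ ($o = -54 - 63 = -117$)
$o x{\left(23 \right)} = - 117 \left(-6 + 3 \cdot 23\right) = - 117 \left(-6 + 69\right) = \left(-117\right) 63 = -7371$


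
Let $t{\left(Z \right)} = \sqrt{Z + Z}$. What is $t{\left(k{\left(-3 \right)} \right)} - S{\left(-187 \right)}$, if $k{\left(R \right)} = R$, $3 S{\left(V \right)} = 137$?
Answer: $- \frac{137}{3} + i \sqrt{6} \approx -45.667 + 2.4495 i$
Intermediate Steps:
$S{\left(V \right)} = \frac{137}{3}$ ($S{\left(V \right)} = \frac{1}{3} \cdot 137 = \frac{137}{3}$)
$t{\left(Z \right)} = \sqrt{2} \sqrt{Z}$ ($t{\left(Z \right)} = \sqrt{2 Z} = \sqrt{2} \sqrt{Z}$)
$t{\left(k{\left(-3 \right)} \right)} - S{\left(-187 \right)} = \sqrt{2} \sqrt{-3} - \frac{137}{3} = \sqrt{2} i \sqrt{3} - \frac{137}{3} = i \sqrt{6} - \frac{137}{3} = - \frac{137}{3} + i \sqrt{6}$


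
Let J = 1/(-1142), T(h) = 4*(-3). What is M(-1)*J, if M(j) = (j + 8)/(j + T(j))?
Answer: 7/14846 ≈ 0.00047151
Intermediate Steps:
T(h) = -12
M(j) = (8 + j)/(-12 + j) (M(j) = (j + 8)/(j - 12) = (8 + j)/(-12 + j))
J = -1/1142 ≈ -0.00087566
M(-1)*J = ((8 - 1)/(-12 - 1))*(-1/1142) = (7/(-13))*(-1/1142) = -1/13*7*(-1/1142) = -7/13*(-1/1142) = 7/14846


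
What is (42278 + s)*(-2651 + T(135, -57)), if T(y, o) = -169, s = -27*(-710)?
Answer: -173283360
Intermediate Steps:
s = 19170
(42278 + s)*(-2651 + T(135, -57)) = (42278 + 19170)*(-2651 - 169) = 61448*(-2820) = -173283360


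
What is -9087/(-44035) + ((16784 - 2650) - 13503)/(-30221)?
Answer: 246832142/1330781735 ≈ 0.18548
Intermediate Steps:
-9087/(-44035) + ((16784 - 2650) - 13503)/(-30221) = -9087*(-1/44035) + (14134 - 13503)*(-1/30221) = 9087/44035 + 631*(-1/30221) = 9087/44035 - 631/30221 = 246832142/1330781735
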